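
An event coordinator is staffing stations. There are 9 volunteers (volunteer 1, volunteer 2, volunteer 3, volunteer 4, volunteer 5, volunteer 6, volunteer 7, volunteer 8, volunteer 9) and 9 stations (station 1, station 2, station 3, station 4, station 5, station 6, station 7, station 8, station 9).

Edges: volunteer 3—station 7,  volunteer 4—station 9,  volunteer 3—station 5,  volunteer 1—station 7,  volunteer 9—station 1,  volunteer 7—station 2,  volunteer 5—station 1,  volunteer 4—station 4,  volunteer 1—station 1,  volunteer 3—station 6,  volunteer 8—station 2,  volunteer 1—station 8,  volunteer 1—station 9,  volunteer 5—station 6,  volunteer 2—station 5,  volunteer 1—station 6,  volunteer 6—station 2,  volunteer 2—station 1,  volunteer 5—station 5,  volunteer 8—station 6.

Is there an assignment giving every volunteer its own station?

The set {volunteer 2, volunteer 5, volunteer 6, volunteer 7, volunteer 8, volunteer 9} has only 4 neighbours ({station 1, station 2, station 5, station 6}), so by Hall's theorem at most 7 of the 9 volunteers can be matched.
Hence no matching covers every volunteer.

No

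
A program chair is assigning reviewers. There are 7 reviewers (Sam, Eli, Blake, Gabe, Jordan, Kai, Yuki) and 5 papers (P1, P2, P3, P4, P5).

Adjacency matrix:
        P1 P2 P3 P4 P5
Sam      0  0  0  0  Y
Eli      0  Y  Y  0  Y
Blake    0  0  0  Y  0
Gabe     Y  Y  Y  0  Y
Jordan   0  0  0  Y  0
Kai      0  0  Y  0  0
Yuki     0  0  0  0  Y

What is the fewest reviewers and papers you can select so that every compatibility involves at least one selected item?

A maximum matching has 5 edges (e.g. Sam–P5, Eli–P2, Blake–P4, Gabe–P1, Kai–P3).
By König's theorem the minimum vertex cover has the same size. One such cover is {Eli, Gabe, Kai, P4, P5}.

5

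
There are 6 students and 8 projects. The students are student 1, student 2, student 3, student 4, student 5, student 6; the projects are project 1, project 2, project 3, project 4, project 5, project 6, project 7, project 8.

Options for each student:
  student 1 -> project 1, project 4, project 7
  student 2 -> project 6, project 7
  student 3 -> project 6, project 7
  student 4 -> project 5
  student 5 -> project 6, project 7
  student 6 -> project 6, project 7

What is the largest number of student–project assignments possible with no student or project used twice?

A valid assignment of size 4: student 1–project 4, student 2–project 6, student 3–project 7, student 4–project 5.
The set {student 2, student 3, student 5, student 6} has only 2 neighbours ({project 6, project 7}), so by Hall's theorem at most 4 of the 6 students can be matched.

4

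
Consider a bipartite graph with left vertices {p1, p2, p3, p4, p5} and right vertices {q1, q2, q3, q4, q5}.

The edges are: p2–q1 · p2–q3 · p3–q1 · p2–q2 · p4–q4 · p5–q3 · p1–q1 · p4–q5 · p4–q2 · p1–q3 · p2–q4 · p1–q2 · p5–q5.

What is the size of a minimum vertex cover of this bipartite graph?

5

{p1, p2, p3, p4, p5} is a vertex cover of size 5: every edge has an endpoint in this set.
No smaller cover exists because p1–q3, p2–q4, p3–q1, p4–q2, p5–q5 is a matching of size 5, and a cover must include an endpoint of each of these disjoint edges (König's theorem).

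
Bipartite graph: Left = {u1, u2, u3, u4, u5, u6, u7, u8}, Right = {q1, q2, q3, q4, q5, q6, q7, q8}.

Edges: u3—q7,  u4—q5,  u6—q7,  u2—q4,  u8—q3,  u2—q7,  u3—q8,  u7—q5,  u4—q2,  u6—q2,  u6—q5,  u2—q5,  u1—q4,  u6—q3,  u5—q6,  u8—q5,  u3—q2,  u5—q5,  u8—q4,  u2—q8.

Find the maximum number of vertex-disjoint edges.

7

A valid assignment of size 7: u1→q4, u2→q7, u3→q8, u4→q2, u5→q6, u6→q3, u7→q5.
The set {u1, u2, u3, u4, u6, u7, u8} has only 6 neighbours ({q2, q3, q4, q5, q7, q8}), so by Hall's theorem at most 7 of the 8 left vertices can be matched.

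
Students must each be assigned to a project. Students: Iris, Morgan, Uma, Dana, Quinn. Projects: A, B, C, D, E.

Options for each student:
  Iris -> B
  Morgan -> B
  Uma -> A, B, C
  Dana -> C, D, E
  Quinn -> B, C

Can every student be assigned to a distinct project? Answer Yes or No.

The set {Iris, Morgan} has only 1 neighbour ({B}), so by Hall's theorem at most 4 of the 5 students can be matched.
Hence no matching covers every student.

No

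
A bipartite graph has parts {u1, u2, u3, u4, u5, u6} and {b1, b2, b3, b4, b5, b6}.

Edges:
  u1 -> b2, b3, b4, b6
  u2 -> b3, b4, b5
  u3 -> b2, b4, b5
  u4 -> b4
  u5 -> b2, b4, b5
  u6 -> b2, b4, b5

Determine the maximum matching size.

5

One maximum matching: u1→b6, u2→b3, u3→b2, u4→b4, u5→b5.
The set {u3, u4, u5, u6} has only 3 neighbours ({b2, b4, b5}), so by Hall's theorem at most 5 of the 6 left vertices can be matched.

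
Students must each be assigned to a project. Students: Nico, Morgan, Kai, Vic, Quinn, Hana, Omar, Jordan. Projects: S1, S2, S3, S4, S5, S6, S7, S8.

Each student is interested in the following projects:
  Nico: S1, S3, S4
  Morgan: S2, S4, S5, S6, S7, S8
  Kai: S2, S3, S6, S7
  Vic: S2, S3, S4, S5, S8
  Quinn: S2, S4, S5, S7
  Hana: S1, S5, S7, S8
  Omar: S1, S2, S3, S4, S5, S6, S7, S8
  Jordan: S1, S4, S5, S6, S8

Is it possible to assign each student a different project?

Yes

One maximum matching: Nico-S1, Morgan-S5, Kai-S2, Vic-S3, Quinn-S4, Hana-S8, Omar-S7, Jordan-S6.
All 8 students are covered.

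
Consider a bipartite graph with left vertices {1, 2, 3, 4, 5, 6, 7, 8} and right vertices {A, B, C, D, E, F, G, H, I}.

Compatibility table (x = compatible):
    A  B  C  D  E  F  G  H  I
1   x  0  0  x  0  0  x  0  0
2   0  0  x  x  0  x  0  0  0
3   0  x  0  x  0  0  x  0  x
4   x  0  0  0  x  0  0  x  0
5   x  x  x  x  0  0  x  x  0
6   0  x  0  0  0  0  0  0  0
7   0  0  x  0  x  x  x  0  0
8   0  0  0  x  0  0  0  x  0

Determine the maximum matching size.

One maximum matching: 1–G, 2–F, 3–I, 4–H, 5–A, 6–B, 7–E, 8–D.
All 8 left vertices are matched, so no larger matching exists.

8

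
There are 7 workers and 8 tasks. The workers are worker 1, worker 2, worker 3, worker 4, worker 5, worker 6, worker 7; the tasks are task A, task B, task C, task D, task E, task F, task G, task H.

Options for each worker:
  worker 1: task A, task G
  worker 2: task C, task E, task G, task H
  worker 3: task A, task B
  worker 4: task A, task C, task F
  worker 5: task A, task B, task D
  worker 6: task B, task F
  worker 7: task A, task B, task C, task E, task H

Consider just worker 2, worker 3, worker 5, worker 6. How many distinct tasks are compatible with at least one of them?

The union of neighbours of {worker 2, worker 3, worker 5, worker 6} is {task A, task B, task C, task D, task E, task F, task G, task H}, which has 8 elements.
Since |N(S)| = 8 ≥ |S| = 4, Hall's condition holds for this subset.

8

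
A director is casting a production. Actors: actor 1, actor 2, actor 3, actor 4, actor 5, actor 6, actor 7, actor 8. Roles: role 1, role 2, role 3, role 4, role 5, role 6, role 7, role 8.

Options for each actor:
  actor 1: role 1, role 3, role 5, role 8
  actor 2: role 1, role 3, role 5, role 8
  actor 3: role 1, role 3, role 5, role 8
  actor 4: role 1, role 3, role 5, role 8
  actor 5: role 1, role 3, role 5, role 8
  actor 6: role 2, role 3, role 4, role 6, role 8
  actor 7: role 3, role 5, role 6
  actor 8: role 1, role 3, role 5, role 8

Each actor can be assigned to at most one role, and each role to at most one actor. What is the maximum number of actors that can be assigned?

6

One maximum matching: actor 1→role 8, actor 2→role 1, actor 3→role 3, actor 4→role 5, actor 6→role 2, actor 7→role 6.
The set {actor 1, actor 2, actor 3, actor 4, actor 5, actor 8} has only 4 neighbours ({role 1, role 3, role 5, role 8}), so by Hall's theorem at most 6 of the 8 actors can be matched.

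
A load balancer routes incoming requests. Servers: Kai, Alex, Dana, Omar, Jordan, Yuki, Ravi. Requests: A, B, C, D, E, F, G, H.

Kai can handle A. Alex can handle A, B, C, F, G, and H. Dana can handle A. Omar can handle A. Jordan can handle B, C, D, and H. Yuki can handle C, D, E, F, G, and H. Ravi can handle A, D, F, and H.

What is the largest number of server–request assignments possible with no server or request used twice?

A valid assignment of size 5: Kai→A, Alex→H, Jordan→B, Yuki→G, Ravi→F.
The set {Kai, Dana, Omar} has only 1 neighbour ({A}), so by Hall's theorem at most 5 of the 7 servers can be matched.

5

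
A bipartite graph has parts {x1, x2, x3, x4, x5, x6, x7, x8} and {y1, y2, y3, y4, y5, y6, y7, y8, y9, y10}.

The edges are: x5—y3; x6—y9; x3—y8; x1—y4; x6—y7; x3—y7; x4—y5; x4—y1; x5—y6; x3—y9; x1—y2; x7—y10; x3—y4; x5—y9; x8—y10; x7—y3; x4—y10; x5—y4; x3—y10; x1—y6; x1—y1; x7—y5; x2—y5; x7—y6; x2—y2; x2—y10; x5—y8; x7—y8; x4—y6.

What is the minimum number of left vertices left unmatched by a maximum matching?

0

For example, pair x1-y1, x2-y2, x3-y8, x4-y6, x5-y9, x6-y7, x7-y3, x8-y10.
All 8 left vertices are matched, so no larger matching exists.
That matches 8 of the 8, leaving 0 unmatched; no matching can do better.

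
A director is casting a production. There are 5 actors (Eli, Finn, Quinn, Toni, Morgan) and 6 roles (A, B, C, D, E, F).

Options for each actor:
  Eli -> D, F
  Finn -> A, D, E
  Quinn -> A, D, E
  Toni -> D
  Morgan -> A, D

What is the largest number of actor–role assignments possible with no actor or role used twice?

A valid assignment of size 4: Eli→F, Finn→E, Quinn→A, Toni→D.
The set {Finn, Quinn, Toni, Morgan} has only 3 neighbours ({A, D, E}), so by Hall's theorem at most 4 of the 5 actors can be matched.

4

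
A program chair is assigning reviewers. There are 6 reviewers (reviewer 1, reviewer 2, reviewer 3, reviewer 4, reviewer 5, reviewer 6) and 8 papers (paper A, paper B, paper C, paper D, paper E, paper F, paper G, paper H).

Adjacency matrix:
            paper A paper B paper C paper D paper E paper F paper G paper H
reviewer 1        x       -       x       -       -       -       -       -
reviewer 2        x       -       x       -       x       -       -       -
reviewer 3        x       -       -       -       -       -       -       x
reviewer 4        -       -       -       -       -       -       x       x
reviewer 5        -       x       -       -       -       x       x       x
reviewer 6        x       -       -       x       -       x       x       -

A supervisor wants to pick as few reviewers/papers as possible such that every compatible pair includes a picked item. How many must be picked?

6

The 6 edges reviewer 1–paper C, reviewer 2–paper E, reviewer 3–paper A, reviewer 4–paper G, reviewer 5–paper H, reviewer 6–paper D form a matching, so any vertex cover needs at least 6 vertices (one per matched edge).
Conversely {reviewer 1, reviewer 2, reviewer 3, reviewer 4, reviewer 5, reviewer 6} meets every edge and has exactly 6 vertices, so 6 is optimal.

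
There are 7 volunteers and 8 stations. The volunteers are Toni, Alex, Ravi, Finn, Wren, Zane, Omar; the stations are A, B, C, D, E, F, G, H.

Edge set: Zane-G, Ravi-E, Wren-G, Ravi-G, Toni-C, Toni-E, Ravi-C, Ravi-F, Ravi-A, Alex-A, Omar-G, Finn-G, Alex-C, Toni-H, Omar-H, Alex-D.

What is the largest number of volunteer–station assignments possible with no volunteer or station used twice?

A valid assignment of size 5: Toni–E, Alex–C, Ravi–A, Finn–G, Omar–H.
The set {Finn, Wren, Zane} has only 1 neighbour ({G}), so by Hall's theorem at most 5 of the 7 volunteers can be matched.

5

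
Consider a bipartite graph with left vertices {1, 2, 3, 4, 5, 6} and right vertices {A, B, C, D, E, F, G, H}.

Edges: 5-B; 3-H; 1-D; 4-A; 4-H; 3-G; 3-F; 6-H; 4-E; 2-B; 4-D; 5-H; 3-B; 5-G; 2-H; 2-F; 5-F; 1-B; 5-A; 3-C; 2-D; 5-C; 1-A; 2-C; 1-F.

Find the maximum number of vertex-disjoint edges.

6

A valid assignment of size 6: 1–F, 2–B, 3–G, 4–E, 5–A, 6–H.
All 6 left vertices are matched, so no larger matching exists.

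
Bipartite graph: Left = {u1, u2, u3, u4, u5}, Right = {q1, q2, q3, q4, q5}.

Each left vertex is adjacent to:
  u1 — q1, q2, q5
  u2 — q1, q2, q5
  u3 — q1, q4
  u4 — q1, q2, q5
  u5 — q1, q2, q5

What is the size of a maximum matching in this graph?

One maximum matching: u1-q1, u2-q5, u3-q4, u4-q2.
The set {u1, u2, u4, u5} has only 3 neighbours ({q1, q2, q5}), so by Hall's theorem at most 4 of the 5 left vertices can be matched.

4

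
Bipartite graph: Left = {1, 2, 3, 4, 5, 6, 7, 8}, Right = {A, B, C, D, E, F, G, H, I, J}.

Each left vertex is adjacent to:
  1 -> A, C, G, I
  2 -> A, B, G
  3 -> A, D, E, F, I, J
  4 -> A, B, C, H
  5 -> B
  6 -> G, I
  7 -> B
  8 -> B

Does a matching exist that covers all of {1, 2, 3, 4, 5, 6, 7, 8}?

The set {5, 7, 8} has only 1 neighbour ({B}), so by Hall's theorem at most 6 of the 8 left vertices can be matched.
Hence no matching covers every left vertex.

No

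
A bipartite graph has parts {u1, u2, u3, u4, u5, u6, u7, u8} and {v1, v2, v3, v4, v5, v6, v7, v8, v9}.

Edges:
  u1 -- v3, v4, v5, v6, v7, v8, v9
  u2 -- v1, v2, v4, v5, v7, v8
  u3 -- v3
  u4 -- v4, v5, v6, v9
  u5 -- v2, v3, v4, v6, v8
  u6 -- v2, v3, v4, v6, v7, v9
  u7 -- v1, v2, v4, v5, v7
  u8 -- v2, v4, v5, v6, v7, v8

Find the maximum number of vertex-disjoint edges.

8

For example, pair u1–v6, u2–v5, u3–v3, u4–v9, u5–v4, u6–v2, u7–v1, u8–v8.
This saturates every left vertex, so 8 is the maximum.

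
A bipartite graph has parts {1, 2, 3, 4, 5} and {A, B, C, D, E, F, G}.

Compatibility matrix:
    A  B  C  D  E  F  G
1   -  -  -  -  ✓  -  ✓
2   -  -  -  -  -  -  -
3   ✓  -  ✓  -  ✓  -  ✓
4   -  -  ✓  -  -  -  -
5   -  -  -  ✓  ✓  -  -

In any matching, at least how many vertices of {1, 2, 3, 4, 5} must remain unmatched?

1

One maximum matching: 1–G, 3–A, 4–C, 5–E.
The set {2} has only 0 neighbours (∅), so by Hall's theorem at most 4 of the 5 left vertices can be matched.
That matches 4 of the 5, leaving 1 unmatched; no matching can do better.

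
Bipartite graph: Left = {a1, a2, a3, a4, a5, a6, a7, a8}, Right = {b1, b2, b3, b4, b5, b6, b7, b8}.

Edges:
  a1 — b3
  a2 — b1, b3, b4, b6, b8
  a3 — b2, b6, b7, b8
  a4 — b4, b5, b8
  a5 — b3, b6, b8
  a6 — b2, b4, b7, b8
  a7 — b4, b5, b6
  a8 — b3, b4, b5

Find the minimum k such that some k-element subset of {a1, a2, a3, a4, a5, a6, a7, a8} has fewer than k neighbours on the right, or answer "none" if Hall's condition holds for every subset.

A matching saturating every left vertex exists, for instance a1→b3, a2→b1, a3→b2, a4→b8, a5→b6, a6→b7, a7→b5, a8→b4.
By Hall's marriage theorem, this means |N(S)| ≥ |S| for every subset S, so no violating subset exists.

none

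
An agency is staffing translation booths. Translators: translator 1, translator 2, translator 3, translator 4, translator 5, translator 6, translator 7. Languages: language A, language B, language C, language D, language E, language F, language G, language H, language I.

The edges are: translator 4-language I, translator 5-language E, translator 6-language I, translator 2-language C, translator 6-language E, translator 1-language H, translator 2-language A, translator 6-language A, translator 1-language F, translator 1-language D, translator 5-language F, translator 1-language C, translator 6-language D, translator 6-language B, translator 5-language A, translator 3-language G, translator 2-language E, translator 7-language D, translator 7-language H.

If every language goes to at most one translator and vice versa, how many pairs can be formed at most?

7

For example, pair translator 1-language F, translator 2-language E, translator 3-language G, translator 4-language I, translator 5-language A, translator 6-language D, translator 7-language H.
All 7 translators are matched, so no larger matching exists.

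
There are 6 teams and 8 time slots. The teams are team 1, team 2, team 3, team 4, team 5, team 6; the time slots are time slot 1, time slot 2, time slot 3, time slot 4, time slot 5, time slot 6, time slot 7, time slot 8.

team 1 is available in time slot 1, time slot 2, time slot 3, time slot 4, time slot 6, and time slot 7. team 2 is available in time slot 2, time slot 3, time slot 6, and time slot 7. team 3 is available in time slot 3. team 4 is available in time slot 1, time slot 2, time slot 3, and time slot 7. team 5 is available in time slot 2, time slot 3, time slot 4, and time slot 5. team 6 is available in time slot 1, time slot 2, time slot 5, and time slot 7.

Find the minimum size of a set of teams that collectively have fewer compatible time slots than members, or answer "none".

A matching saturating every team exists, for instance team 1→time slot 4, team 2→time slot 7, team 3→time slot 3, team 4→time slot 1, team 5→time slot 5, team 6→time slot 2.
By Hall's marriage theorem, this means |N(S)| ≥ |S| for every subset S, so no violating subset exists.

none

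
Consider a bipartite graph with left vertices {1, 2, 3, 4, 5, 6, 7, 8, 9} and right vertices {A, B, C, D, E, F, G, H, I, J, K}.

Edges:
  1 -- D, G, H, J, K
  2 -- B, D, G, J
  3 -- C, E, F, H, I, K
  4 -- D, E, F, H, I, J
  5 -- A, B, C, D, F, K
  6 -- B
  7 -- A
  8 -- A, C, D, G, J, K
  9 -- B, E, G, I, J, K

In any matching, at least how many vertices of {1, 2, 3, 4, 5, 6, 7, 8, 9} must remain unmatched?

0

One maximum matching: 1→K, 2→D, 3→E, 4→H, 5→F, 6→B, 7→A, 8→G, 9→J.
All 9 left vertices are matched, so no larger matching exists.
That matches 9 of the 9, leaving 0 unmatched; no matching can do better.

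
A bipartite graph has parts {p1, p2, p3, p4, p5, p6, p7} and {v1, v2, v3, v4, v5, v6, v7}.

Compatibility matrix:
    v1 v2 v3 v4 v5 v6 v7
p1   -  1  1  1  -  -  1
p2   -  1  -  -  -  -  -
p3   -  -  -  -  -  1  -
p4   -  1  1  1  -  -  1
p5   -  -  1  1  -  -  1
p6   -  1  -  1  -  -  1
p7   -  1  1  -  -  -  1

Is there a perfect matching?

The set {p1, p2, p4, p5, p6, p7} has only 4 neighbours ({v2, v3, v4, v7}), so by Hall's theorem at most 5 of the 7 left vertices can be matched.
Hence no matching covers every left vertex.

No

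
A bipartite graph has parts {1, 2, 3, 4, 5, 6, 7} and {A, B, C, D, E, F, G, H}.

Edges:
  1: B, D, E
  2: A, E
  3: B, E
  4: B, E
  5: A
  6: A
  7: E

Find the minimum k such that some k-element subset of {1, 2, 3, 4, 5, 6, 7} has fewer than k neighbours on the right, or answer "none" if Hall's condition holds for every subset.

2

Take S = {5, 6}. Its neighbourhood is {A}, so |N(S)| = 1 < |S| = 2.
No single vertex violates Hall's condition since each has at least one neighbour, so 2 is the minimum.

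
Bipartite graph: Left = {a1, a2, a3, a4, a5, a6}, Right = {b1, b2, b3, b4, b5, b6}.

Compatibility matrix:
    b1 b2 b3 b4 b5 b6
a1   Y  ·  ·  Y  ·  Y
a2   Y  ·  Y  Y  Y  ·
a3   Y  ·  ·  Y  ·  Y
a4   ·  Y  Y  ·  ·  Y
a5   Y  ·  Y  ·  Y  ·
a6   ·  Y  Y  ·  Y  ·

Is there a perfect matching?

Yes

For example, pair a1-b6, a2-b4, a3-b1, a4-b2, a5-b5, a6-b3.
All 6 left vertices are covered.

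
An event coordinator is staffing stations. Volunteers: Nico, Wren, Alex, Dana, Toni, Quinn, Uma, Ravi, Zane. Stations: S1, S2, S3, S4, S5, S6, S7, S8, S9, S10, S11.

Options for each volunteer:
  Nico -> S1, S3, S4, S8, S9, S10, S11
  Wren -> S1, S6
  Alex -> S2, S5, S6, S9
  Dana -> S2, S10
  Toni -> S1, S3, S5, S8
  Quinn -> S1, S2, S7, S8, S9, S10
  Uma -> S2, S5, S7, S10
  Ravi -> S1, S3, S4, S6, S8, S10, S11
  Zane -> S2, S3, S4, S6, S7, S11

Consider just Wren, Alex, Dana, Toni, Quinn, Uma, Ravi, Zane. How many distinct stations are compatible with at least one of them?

The union of neighbours of {Wren, Alex, Dana, Toni, Quinn, Uma, Ravi, Zane} is {S1, S2, S3, S4, S5, S6, S7, S8, S9, S10, S11}, which has 11 elements.
Since |N(S)| = 11 ≥ |S| = 8, Hall's condition holds for this subset.

11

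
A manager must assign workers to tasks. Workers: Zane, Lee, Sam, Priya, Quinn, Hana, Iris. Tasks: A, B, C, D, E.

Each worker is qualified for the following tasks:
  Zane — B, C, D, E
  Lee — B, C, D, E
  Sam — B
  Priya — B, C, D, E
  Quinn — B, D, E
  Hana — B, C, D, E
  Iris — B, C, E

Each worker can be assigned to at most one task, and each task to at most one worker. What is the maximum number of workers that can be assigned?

For example, pair Zane–D, Lee–C, Sam–B, Priya–E.
The set {Zane, Lee, Sam, Priya, Quinn, Hana, Iris} has only 4 neighbours ({B, C, D, E}), so by Hall's theorem at most 4 of the 7 workers can be matched.

4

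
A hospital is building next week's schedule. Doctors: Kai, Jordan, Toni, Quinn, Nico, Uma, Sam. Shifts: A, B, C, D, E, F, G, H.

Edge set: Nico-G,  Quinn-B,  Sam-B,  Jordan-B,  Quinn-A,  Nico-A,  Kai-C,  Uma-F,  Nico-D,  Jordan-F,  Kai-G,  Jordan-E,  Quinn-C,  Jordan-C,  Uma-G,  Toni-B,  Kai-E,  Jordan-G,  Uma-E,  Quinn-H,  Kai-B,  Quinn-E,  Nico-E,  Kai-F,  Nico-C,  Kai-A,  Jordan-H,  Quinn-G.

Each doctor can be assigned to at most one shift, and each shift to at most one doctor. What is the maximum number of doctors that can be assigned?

6

One maximum matching: Kai→G, Jordan→F, Toni→B, Quinn→H, Nico→A, Uma→E.
The set {Toni, Sam} has only 1 neighbour ({B}), so by Hall's theorem at most 6 of the 7 doctors can be matched.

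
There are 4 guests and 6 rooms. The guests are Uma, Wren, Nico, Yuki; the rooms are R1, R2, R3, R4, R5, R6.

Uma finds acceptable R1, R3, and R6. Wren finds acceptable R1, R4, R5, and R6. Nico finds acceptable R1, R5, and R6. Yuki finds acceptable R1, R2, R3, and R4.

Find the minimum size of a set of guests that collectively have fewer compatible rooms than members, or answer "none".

A matching saturating every guest exists, for instance Uma→R6, Wren→R4, Nico→R5, Yuki→R3.
By Hall's marriage theorem, this means |N(S)| ≥ |S| for every subset S, so no violating subset exists.

none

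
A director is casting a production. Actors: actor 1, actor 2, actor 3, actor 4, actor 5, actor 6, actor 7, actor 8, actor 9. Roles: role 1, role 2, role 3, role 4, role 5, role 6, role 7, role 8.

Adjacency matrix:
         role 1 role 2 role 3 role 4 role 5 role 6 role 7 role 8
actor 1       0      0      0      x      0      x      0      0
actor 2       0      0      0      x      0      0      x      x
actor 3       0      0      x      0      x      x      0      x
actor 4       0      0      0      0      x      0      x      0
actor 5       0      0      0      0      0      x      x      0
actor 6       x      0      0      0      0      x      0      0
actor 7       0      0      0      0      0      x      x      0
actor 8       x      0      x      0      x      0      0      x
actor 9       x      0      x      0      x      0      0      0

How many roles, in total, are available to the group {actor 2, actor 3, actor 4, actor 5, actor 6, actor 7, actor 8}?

7

The union of neighbours of {actor 2, actor 3, actor 4, actor 5, actor 6, actor 7, actor 8} is {role 1, role 3, role 4, role 5, role 6, role 7, role 8}, which has 7 elements.
Since |N(S)| = 7 ≥ |S| = 7, Hall's condition holds for this subset.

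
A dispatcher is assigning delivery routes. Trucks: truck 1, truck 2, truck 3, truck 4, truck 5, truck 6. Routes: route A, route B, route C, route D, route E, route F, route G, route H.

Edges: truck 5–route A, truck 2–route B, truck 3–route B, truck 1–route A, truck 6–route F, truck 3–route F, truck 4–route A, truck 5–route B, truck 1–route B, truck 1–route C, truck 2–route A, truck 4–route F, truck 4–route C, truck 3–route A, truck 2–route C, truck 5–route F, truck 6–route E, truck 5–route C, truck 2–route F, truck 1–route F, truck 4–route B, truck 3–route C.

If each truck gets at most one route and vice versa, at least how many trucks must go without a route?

1

A valid assignment of size 5: truck 1–route A, truck 2–route C, truck 3–route F, truck 4–route B, truck 6–route E.
The set {truck 1, truck 2, truck 3, truck 4, truck 5} has only 4 neighbours ({route A, route B, route C, route F}), so by Hall's theorem at most 5 of the 6 trucks can be matched.
That matches 5 of the 6, leaving 1 unmatched; no matching can do better.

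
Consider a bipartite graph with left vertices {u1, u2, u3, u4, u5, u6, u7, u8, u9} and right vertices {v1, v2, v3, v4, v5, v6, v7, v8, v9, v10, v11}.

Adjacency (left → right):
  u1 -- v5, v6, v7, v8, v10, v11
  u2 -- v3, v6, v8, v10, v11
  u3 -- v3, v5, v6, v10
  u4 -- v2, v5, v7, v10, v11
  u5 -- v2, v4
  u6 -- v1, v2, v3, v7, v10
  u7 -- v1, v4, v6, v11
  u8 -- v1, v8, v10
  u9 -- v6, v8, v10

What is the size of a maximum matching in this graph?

9

For example, pair u1→v11, u2→v8, u3→v5, u4→v2, u5→v4, u6→v3, u7→v6, u8→v1, u9→v10.
This saturates every left vertex, so 9 is the maximum.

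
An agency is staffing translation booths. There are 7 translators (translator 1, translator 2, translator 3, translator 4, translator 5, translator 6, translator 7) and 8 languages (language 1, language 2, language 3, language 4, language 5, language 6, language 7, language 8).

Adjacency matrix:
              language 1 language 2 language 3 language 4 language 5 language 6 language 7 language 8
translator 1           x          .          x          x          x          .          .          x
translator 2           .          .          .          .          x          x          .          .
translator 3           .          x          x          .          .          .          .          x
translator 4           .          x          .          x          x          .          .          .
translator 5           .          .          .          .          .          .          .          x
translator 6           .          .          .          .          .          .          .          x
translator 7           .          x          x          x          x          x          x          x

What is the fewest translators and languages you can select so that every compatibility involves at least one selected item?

The 6 edges translator 1–language 4, translator 2–language 6, translator 3–language 3, translator 4–language 5, translator 5–language 8, translator 7–language 2 form a matching, so any vertex cover needs at least 6 vertices (one per matched edge).
Conversely {translator 1, translator 2, translator 3, translator 4, translator 7, language 8} meets every edge and has exactly 6 vertices, so 6 is optimal.

6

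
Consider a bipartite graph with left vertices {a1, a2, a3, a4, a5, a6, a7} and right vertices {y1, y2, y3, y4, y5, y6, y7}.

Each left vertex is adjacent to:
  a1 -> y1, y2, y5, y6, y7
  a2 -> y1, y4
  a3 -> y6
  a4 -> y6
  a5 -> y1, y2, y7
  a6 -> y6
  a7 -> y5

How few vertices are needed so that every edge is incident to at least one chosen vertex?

The 5 edges a1–y1, a2–y4, a3–y6, a5–y7, a7–y5 form a matching, so any vertex cover needs at least 5 vertices (one per matched edge).
Conversely {a1, a2, a5, a7, y6} meets every edge and has exactly 5 vertices, so 5 is optimal.

5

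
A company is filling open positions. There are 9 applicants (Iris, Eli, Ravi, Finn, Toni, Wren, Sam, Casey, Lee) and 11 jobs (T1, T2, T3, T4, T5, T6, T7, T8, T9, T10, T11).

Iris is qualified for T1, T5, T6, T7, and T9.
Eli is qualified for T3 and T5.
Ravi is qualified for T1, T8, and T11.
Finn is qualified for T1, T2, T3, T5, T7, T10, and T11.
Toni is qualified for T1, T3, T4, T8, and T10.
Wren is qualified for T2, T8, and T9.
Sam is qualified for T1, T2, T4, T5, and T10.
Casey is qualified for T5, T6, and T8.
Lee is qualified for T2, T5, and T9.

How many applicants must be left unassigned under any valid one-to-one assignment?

A valid assignment of size 9: Iris–T5, Eli–T3, Ravi–T11, Finn–T7, Toni–T4, Wren–T8, Sam–T10, Casey–T6, Lee–T9.
All 9 applicants are matched, so no larger matching exists.
That matches 9 of the 9, leaving 0 unmatched; no matching can do better.

0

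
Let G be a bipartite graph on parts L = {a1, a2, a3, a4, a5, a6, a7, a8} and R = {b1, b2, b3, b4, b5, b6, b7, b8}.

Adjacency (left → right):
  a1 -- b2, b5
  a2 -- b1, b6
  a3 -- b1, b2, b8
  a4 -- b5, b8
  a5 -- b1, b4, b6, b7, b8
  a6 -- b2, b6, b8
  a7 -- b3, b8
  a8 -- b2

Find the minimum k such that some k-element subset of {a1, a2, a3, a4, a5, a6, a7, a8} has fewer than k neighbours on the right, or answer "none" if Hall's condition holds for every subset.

6

Take S = {a1, a2, a3, a4, a6, a8}. Its neighbourhood is {b1, b2, b5, b6, b8}, so |N(S)| = 5 < |S| = 6.
Every subset of size less than 6 has at least as many neighbours as members, so 6 is the minimum.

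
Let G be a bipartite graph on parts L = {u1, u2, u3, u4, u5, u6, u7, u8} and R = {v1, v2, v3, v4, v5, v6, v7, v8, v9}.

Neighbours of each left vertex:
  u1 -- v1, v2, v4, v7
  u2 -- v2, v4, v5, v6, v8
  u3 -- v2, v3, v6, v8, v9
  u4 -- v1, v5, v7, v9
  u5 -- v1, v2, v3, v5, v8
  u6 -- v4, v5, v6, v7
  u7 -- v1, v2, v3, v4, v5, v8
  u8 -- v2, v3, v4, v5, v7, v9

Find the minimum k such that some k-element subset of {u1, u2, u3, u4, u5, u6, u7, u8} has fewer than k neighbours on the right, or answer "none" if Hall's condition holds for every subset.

none

A matching saturating every left vertex exists, for instance u1→v4, u2→v6, u3→v2, u4→v1, u5→v5, u6→v7, u7→v8, u8→v3.
By Hall's marriage theorem, this means |N(S)| ≥ |S| for every subset S, so no violating subset exists.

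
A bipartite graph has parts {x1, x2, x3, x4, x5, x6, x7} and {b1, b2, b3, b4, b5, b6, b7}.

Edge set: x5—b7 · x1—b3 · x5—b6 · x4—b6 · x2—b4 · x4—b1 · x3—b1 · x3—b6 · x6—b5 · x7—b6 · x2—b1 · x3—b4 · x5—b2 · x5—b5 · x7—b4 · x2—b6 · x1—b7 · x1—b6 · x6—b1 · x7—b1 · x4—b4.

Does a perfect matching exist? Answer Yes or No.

No

The set {x2, x3, x4, x7} has only 3 neighbours ({b1, b4, b6}), so by Hall's theorem at most 6 of the 7 left vertices can be matched.
Hence no matching covers every left vertex.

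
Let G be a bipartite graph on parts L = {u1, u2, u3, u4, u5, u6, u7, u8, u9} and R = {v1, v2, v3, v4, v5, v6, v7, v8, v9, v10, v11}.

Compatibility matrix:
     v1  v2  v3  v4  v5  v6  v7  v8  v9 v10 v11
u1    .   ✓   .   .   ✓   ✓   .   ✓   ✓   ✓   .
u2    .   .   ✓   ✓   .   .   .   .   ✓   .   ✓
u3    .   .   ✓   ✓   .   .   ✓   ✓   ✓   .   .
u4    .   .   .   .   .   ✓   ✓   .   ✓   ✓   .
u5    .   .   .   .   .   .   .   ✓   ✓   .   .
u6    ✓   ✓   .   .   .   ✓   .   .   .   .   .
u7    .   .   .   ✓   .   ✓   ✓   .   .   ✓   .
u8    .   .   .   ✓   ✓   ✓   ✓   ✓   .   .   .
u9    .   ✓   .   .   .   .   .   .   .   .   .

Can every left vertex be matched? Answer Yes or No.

Yes

For example, pair u1-v10, u2-v3, u3-v8, u4-v6, u5-v9, u6-v1, u7-v7, u8-v5, u9-v2.
All 9 left vertices are covered.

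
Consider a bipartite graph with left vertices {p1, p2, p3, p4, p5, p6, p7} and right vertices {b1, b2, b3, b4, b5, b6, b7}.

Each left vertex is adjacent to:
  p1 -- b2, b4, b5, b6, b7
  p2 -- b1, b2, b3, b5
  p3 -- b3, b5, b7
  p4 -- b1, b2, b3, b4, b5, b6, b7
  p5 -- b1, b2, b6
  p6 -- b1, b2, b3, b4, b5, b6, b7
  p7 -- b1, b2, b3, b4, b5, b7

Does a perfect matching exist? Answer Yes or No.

Yes

One maximum matching: p1→b4, p2→b2, p3→b3, p4→b5, p5→b6, p6→b1, p7→b7.
All 7 left vertices are covered.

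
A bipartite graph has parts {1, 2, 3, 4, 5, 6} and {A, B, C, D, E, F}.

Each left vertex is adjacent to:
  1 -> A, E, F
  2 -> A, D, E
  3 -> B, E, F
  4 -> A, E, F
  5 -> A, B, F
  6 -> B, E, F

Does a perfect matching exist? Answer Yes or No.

No

The set {1, 3, 4, 5, 6} has only 4 neighbours ({A, B, E, F}), so by Hall's theorem at most 5 of the 6 left vertices can be matched.
Hence no matching covers every left vertex.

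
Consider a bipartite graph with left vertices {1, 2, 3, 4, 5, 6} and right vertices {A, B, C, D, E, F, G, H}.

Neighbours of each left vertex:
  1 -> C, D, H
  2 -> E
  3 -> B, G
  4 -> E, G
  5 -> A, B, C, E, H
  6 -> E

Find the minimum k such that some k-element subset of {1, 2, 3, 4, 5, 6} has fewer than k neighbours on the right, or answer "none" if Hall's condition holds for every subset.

Take S = {2, 6}. Its neighbourhood is {E}, so |N(S)| = 1 < |S| = 2.
No single vertex violates Hall's condition since each has at least one neighbour, so 2 is the minimum.

2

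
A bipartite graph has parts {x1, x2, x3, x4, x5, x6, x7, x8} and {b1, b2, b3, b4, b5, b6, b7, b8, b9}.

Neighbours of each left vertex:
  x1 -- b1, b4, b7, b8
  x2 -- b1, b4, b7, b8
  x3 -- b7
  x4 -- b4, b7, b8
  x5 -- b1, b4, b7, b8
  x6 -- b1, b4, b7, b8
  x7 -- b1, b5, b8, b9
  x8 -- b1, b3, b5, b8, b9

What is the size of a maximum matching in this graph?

6

For example, pair x1-b4, x2-b1, x3-b7, x4-b8, x7-b9, x8-b5.
The set {x1, x2, x3, x4, x5, x6} has only 4 neighbours ({b1, b4, b7, b8}), so by Hall's theorem at most 6 of the 8 left vertices can be matched.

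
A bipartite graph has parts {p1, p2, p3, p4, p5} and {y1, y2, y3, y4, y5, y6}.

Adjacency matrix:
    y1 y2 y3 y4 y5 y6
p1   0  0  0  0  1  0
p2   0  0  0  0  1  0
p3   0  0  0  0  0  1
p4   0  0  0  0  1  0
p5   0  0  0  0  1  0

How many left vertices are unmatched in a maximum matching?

One maximum matching: p1-y5, p3-y6.
The set {p1, p2, p4, p5} has only 1 neighbour ({y5}), so by Hall's theorem at most 2 of the 5 left vertices can be matched.
That matches 2 of the 5, leaving 3 unmatched; no matching can do better.

3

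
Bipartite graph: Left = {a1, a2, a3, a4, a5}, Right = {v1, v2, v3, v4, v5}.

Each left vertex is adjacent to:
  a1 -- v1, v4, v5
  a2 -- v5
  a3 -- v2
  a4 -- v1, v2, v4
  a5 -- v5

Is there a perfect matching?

The set {a2, a5} has only 1 neighbour ({v5}), so by Hall's theorem at most 4 of the 5 left vertices can be matched.
Hence no matching covers every left vertex.

No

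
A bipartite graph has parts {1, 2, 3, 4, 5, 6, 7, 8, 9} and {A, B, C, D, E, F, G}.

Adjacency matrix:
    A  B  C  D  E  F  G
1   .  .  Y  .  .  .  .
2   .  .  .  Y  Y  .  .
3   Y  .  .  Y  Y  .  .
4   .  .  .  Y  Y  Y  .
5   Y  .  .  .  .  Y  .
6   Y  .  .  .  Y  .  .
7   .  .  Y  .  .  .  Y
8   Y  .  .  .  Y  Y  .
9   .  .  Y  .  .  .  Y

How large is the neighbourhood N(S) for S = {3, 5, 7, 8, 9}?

The union of neighbours of {3, 5, 7, 8, 9} is {A, C, D, E, F, G}, which has 6 elements.
Since |N(S)| = 6 ≥ |S| = 5, Hall's condition holds for this subset.

6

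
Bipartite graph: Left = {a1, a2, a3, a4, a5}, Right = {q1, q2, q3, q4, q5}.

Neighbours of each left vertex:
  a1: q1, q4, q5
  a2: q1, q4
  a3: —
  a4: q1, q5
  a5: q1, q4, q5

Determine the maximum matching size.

A valid assignment of size 3: a1-q4, a2-q1, a4-q5.
The set {a1, a2, a3, a4, a5} has only 3 neighbours ({q1, q4, q5}), so by Hall's theorem at most 3 of the 5 left vertices can be matched.

3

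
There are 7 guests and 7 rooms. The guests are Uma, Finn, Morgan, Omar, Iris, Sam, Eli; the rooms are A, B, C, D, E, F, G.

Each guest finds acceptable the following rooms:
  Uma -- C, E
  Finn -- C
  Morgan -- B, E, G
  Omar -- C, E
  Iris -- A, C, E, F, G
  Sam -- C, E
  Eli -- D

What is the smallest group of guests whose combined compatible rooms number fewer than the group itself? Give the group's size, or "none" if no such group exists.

3

Take S = {Uma, Finn, Omar}. Its neighbourhood is {C, E}, so |N(S)| = 2 < |S| = 3.
Every subset of size less than 3 has at least as many neighbours as members, so 3 is the minimum.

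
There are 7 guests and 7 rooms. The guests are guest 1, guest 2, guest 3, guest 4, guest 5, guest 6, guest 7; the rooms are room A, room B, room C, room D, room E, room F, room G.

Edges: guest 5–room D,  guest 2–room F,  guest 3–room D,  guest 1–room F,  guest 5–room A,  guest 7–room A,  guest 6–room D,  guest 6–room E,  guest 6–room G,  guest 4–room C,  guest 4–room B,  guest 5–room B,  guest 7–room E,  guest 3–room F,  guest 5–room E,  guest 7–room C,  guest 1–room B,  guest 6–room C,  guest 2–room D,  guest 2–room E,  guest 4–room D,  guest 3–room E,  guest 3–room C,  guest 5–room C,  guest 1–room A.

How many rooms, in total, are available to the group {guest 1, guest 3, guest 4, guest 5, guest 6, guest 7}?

The union of neighbours of {guest 1, guest 3, guest 4, guest 5, guest 6, guest 7} is {room A, room B, room C, room D, room E, room F, room G}, which has 7 elements.
Since |N(S)| = 7 ≥ |S| = 6, Hall's condition holds for this subset.

7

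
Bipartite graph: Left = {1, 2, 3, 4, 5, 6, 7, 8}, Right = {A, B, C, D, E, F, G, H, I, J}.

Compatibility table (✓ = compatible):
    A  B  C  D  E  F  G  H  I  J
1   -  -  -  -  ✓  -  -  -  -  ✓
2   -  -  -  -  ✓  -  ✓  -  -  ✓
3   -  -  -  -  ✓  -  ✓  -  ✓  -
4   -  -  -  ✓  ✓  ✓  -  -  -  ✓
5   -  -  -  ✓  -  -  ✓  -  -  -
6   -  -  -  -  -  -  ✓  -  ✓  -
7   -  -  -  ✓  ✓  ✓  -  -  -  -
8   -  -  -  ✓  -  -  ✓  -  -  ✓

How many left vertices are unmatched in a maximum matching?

2

One maximum matching: 1–J, 2–E, 3–I, 4–F, 5–D, 6–G.
The set {1, 2, 3, 4, 5, 6, 7, 8} has only 6 neighbours ({D, E, F, G, I, J}), so by Hall's theorem at most 6 of the 8 left vertices can be matched.
That matches 6 of the 8, leaving 2 unmatched; no matching can do better.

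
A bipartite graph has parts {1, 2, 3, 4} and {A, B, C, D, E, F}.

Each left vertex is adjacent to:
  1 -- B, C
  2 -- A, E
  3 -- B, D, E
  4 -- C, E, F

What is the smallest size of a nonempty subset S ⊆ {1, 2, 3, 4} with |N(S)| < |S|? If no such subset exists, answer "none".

none

A matching saturating every left vertex exists, for instance 1→C, 2→A, 3→B, 4→E.
By Hall's marriage theorem, this means |N(S)| ≥ |S| for every subset S, so no violating subset exists.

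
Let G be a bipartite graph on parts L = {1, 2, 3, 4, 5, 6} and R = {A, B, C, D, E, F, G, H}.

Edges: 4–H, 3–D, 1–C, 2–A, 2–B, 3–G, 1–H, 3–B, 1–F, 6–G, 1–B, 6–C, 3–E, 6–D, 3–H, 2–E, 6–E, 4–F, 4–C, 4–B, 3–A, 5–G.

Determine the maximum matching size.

6

For example, pair 1-C, 2-B, 3-A, 4-F, 5-G, 6-E.
All 6 left vertices are matched, so no larger matching exists.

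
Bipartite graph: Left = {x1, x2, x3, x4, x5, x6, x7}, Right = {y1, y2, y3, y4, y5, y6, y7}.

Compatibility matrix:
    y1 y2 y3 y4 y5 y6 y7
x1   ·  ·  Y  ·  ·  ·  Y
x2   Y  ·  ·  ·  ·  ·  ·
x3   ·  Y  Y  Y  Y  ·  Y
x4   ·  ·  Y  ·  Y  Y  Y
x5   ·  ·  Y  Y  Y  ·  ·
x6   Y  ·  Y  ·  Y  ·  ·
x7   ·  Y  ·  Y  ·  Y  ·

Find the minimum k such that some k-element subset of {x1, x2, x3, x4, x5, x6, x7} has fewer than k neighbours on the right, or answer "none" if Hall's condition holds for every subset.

A matching saturating every left vertex exists, for instance x1→y3, x2→y1, x3→y7, x4→y6, x5→y4, x6→y5, x7→y2.
By Hall's marriage theorem, this means |N(S)| ≥ |S| for every subset S, so no violating subset exists.

none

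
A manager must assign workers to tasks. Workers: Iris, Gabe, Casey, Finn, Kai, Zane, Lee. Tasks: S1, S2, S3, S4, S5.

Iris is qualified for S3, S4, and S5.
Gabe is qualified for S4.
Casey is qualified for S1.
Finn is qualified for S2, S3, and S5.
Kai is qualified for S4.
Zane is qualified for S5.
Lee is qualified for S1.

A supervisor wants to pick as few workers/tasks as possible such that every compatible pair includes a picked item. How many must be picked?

{Iris, Finn, Zane, S1, S4} is a vertex cover of size 5: every edge has an endpoint in this set.
No smaller cover exists because Iris–S3, Gabe–S4, Casey–S1, Finn–S2, Zane–S5 is a matching of size 5, and a cover must include an endpoint of each of these disjoint edges (König's theorem).

5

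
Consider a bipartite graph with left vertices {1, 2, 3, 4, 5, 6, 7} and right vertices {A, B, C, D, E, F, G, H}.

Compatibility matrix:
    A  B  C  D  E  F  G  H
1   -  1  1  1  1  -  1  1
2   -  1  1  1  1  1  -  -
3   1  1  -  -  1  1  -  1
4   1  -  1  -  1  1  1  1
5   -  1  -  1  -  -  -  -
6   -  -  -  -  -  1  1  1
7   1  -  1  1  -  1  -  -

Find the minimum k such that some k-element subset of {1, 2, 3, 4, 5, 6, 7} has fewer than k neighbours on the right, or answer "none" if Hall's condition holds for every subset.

none

A matching saturating every left vertex exists, for instance 1→E, 2→B, 3→H, 4→A, 5→D, 6→G, 7→F.
By Hall's marriage theorem, this means |N(S)| ≥ |S| for every subset S, so no violating subset exists.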